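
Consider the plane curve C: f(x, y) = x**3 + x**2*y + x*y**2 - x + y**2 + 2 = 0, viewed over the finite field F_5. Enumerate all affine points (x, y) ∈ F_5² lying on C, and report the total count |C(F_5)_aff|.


Affine F_5-points: {(1, 1), (2, 1), (3, 2), (4, 3)}; count = 4.

For each of the 25 pairs (x, y) ∈ F_5², evaluate f(x, y) mod 5. Record the zeros.
  x = 0: [0↦2, 1↦3, 2↦1, 3↦1, 4↦3]  zeros at y ∈ ∅
  x = 1: [0↦2, 1↦0, 2↦2, 3↦3, 4↦3]  zeros at y ∈ {1}
  x = 2: [0↦3, 1↦0, 2↦3, 3↦2, 4↦2]  zeros at y ∈ {1}
  x = 3: [0↦1, 1↦4, 2↦0, 3↦4, 4↦1]  zeros at y ∈ {2}
  x = 4: [0↦2, 1↦3, 2↦4, 3↦0, 4↦1]  zeros at y ∈ {3}
Collecting zeros: affine points = {(1, 1), (2, 1), (3, 2), (4, 3)}.
Total count |C(F_5)_aff| = 4.


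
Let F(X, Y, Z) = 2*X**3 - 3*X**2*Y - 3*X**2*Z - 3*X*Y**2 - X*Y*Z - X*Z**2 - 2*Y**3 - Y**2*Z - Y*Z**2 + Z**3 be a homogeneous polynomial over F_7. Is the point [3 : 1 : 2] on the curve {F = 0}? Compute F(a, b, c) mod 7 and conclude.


F(3,1,2) ≡ 2 (mod 7); P is NOT on the curve.

Evaluate F(3, 1, 2) term-by-term (mod 7).
  2*X**3 ↦ 2·27·1·1 = 54
  -3*X**2*Y ↦ -3·9·1·1 = -27
  -3*X**2*Z ↦ -3·9·1·2 = -54
  -3*X*Y**2 ↦ -3·3·1·1 = -9
  -X*Y*Z ↦ -1·3·1·2 = -6
  -X*Z**2 ↦ -1·3·1·4 = -12
  -2*Y**3 ↦ -2·1·1·1 = -2
  -Y**2*Z ↦ -1·1·1·2 = -2
  -Y*Z**2 ↦ -1·1·1·4 = -4
  Z**3 ↦ 1·1·1·8 = 8
Sum: F(3, 1, 2) = (54) + (-27) + (-54) + (-9) + (-6) + (-12) + (-2) + (-2) + (-4) + (8) = -54.
Reducing mod 7: -54 ≡ 2 (mod 7).
Since F(a, b, c) ≡ 2 ≠ 0 (mod 7), P does NOT lie on the curve.


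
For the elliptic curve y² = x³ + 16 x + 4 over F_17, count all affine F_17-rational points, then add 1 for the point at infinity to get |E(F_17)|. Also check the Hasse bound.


Affine points = {(0, 2), (0, 15), (1, 2), (1, 15), (4, 8), (4, 9), (7, 0), (8, 7), (8, 10), (10, 5), (10, 12), (11, 7), (11, 10), (15, 7), (15, 10), (16, 2), (16, 15)}; affine count = 17; |E(F_17)| = 18.

Discriminant check: Δ ∝ 4a³ + 27b² = 4·16³ + 27·4² = 4·4096 + 27·16 ≡ 3 (mod 17). Nonzero ⇒ E is nonsingular.
For each x ∈ F_17, compute rhs = x³ + 16·x + 4 mod 17, then count y ∈ F_17 with y² ≡ rhs.
  x = 0: rhs = 4, matching y values: 2, 15 (2 points).
  x = 1: rhs = 4, matching y values: 2, 15 (2 points).
  x = 2: rhs = 10, matching y values: none (0 points).
  x = 3: rhs = 11, matching y values: none (0 points).
  x = 4: rhs = 13, matching y values: 8, 9 (2 points).
  x = 5: rhs = 5, matching y values: none (0 points).
  x = 6: rhs = 10, matching y values: none (0 points).
  x = 7: rhs = 0, matching y values: 0 (1 points).
  x = 8: rhs = 15, matching y values: 7, 10 (2 points).
  x = 9: rhs = 10, matching y values: none (0 points).
  x = 10: rhs = 8, matching y values: 5, 12 (2 points).
  x = 11: rhs = 15, matching y values: 7, 10 (2 points).
  x = 12: rhs = 3, matching y values: none (0 points).
  x = 13: rhs = 12, matching y values: none (0 points).
  x = 14: rhs = 14, matching y values: none (0 points).
  x = 15: rhs = 15, matching y values: 7, 10 (2 points).
  x = 16: rhs = 4, matching y values: 2, 15 (2 points).
Total affine count: 17.
Full point count |E(F_17)| = 17 + 1 = 18.
Hasse bound: |18 − (17+1)| = |0| = 0 ≤ 2√17 ≈ 8.2462 ✓.


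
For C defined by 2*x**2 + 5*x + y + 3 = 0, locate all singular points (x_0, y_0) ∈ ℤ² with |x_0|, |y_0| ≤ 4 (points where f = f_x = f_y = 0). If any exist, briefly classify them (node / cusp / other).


No singular points in the scanned grid; C is smooth there.

Compute partial derivatives:
  f_x = 4*x + 5.
  f_y = 1.
f_y = 1 is a nonzero constant, so f_y never vanishes: no point (x, y) can satisfy f = f_x = f_y = 0. In particular no (x, y) ∈ {−4, ..., 4}² is singular; the curve is smooth.


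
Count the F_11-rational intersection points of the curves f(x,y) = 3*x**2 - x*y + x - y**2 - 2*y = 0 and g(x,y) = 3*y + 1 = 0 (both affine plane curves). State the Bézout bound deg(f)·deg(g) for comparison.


Common zeros: {(1, 7)}; count = 1; Bézout bound = 2.

deg(f) = 2, deg(g) = 1, so Bézout bound = 2.
Scan x ∈ F_11. For each x, list the y ∈ F_11 with f(x, y) ≡ 0 and those with g(x, y) ≡ 0 (mod 11); the common zeros in that column are the intersection.
  x = 0: f ≡ 0 at y ∈ {0, 9}; g ≡ 0 at y ∈ {7}; common: ∅.
  x = 1: f ≡ 0 at y ∈ {1, 7}; g ≡ 0 at y ∈ {7}; common: {7}.
  x = 2: f ≡ 0 at y ∈ ∅; g ≡ 0 at y ∈ {7}; common: ∅.
  x = 3: f ≡ 0 at y ∈ ∅; g ≡ 0 at y ∈ {7}; common: ∅.
  x = 4: f ≡ 0 at y ∈ ∅; g ≡ 0 at y ∈ {7}; common: ∅.
  x = 5: f ≡ 0 at y ∈ ∅; g ≡ 0 at y ∈ {7}; common: ∅.
  x = 6: f ≡ 0 at y ∈ {4, 10}; g ≡ 0 at y ∈ {7}; common: ∅.
  x = 7: f ≡ 0 at y ∈ {0, 2}; g ≡ 0 at y ∈ {7}; common: ∅.
  x = 8: f ≡ 0 at y ∈ {2, 10}; g ≡ 0 at y ∈ {7}; common: ∅.
  x = 9: f ≡ 0 at y ∈ ∅; g ≡ 0 at y ∈ {7}; common: ∅.
  x = 10: f ≡ 0 at y ∈ {1, 9}; g ≡ 0 at y ∈ {7}; common: ∅.
Collecting: common zeros = {(1, 7)}, so the count is 1.
Comparison with the Bézout bound: 1 ≤ 2 = deg(f)·deg(g), as expected for curves with no common component (the affine F_11-count falls short of the bound because intersections may lie at infinity, over extension fields, or carry multiplicity).


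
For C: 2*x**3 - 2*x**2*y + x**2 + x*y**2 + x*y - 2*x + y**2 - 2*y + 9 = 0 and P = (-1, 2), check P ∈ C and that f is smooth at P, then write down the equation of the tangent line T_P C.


Tangent line at P: 16*x - 5*y + 26 = 0.

Step 1: f(-1, 2) = 0, so P lies on C.
Step 2: partial derivatives
  f_x(x, y) = 6*x**2 - 4*x*y + 2*x + y**2 + y - 2, f_y(x, y) = -2*x**2 + 2*x*y + x + 2*y - 2.
  f_x(P) = 16, f_y(P) = -5 (gradient nonzero, so P is smooth).
Step 3: tangent line at P: 16·(x − -1) + -5·(y − 2) = 0.
Expanding: 16*x - 5*y + 26 = 0.


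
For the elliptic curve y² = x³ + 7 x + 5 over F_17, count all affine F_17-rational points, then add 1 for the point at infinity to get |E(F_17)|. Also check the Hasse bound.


Affine points = {(1, 8), (1, 9), (3, 6), (3, 11), (6, 5), (6, 12), (9, 7), (9, 10), (10, 2), (10, 15), (11, 6), (11, 11), (12, 7), (12, 10), (13, 7), (13, 10), (14, 5), (14, 12), (15, 0)}; affine count = 19; |E(F_17)| = 20.

Discriminant check: Δ ∝ 4a³ + 27b² = 4·7³ + 27·5² = 4·343 + 27·25 ≡ 7 (mod 17). Nonzero ⇒ E is nonsingular.
For each x ∈ F_17, compute rhs = x³ + 7·x + 5 mod 17, then count y ∈ F_17 with y² ≡ rhs.
  x = 0: rhs = 5, matching y values: none (0 points).
  x = 1: rhs = 13, matching y values: 8, 9 (2 points).
  x = 2: rhs = 10, matching y values: none (0 points).
  x = 3: rhs = 2, matching y values: 6, 11 (2 points).
  x = 4: rhs = 12, matching y values: none (0 points).
  x = 5: rhs = 12, matching y values: none (0 points).
  x = 6: rhs = 8, matching y values: 5, 12 (2 points).
  x = 7: rhs = 6, matching y values: none (0 points).
  x = 8: rhs = 12, matching y values: none (0 points).
  x = 9: rhs = 15, matching y values: 7, 10 (2 points).
  x = 10: rhs = 4, matching y values: 2, 15 (2 points).
  x = 11: rhs = 2, matching y values: 6, 11 (2 points).
  x = 12: rhs = 15, matching y values: 7, 10 (2 points).
  x = 13: rhs = 15, matching y values: 7, 10 (2 points).
  x = 14: rhs = 8, matching y values: 5, 12 (2 points).
  x = 15: rhs = 0, matching y values: 0 (1 points).
  x = 16: rhs = 14, matching y values: none (0 points).
Total affine count: 19.
Full point count |E(F_17)| = 19 + 1 = 20.
Hasse bound: |20 − (17+1)| = |2| = 2 ≤ 2√17 ≈ 8.2462 ✓.


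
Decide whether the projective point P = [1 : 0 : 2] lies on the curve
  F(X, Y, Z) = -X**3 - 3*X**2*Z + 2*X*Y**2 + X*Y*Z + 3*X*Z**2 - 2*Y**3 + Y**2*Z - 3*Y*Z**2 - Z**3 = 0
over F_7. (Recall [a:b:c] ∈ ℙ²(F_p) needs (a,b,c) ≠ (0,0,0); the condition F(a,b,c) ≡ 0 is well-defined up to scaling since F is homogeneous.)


F(1,0,2) ≡ 4 (mod 7); P is NOT on the curve.

Evaluate F(1, 0, 2) term-by-term (mod 7).
  -X**3 ↦ -1·1·1·1 = -1
  -3*X**2*Z ↦ -3·1·1·2 = -6
  2*X*Y**2 ↦ 2·1·0·1 = 0
  X*Y*Z ↦ 1·1·0·2 = 0
  3*X*Z**2 ↦ 3·1·1·4 = 12
  -2*Y**3 ↦ -2·1·0·1 = 0
  Y**2*Z ↦ 1·1·0·2 = 0
  -3*Y*Z**2 ↦ -3·1·0·4 = 0
  -Z**3 ↦ -1·1·1·8 = -8
Sum: F(1, 0, 2) = (-1) + (-6) + (0) + (0) + (12) + (0) + (0) + (0) + (-8) = -3.
Reducing mod 7: -3 ≡ 4 (mod 7).
Since F(a, b, c) ≡ 4 ≠ 0 (mod 7), P does NOT lie on the curve.


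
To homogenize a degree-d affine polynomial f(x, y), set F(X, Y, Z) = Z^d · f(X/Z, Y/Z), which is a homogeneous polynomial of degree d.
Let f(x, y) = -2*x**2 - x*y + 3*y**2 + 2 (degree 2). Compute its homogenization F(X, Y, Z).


F(X, Y, Z) = -2*X**2 - X*Y + 3*Y**2 + 2*Z**2

deg(f) = 2.
Substitute x = X/Z, y = Y/Z into f, then multiply by Z^2.
  monomial -2·x^2·y^0 ↦ -2·X^2·Y^0·Z^0.
  monomial -1·x^1·y^1 ↦ -1·X^1·Y^1·Z^0.
  monomial 3·x^0·y^2 ↦ 3·X^0·Y^2·Z^0.
  monomial 2·x^0·y^0 ↦ 2·X^0·Y^0·Z^2.
Collecting: F(X, Y, Z) = -2*X**2 - X*Y + 3*Y**2 + 2*Z**2.


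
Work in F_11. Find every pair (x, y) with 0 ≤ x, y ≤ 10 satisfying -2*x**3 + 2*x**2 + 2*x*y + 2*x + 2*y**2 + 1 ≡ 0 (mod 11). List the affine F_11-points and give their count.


Affine F_11-points: {(0, 4), (0, 7), (3, 9), (3, 10), (4, 1), (4, 6), (6, 7), (6, 9)}; count = 8.

For each of the 121 pairs (x, y) ∈ F_11², evaluate f(x, y) mod 11. Record the zeros.
  x = 0: [0↦1, 1↦3, 2↦9, 3↦8, 4↦0, 5↦7, 6↦7, 7↦0, 8↦8, 9↦9, 10↦3]  zeros at y ∈ {4, 7}
  x = 1: [0↦3, 1↦7, 2↦4, 3↦5, 4↦10, 5↦8, 6↦10, 7↦5, 8↦4, 9↦7, 10↦3]  zeros at y ∈ ∅
  x = 2: [0↦8, 1↦3, 2↦2, 3↦5, 4↦1, 5↦1, 6↦5, 7↦2, 8↦3, 9↦8, 10↦6]  zeros at y ∈ ∅
  x = 3: [0↦4, 1↦1, 2↦2, 3↦7, 4↦5, 5↦7, 6↦2, 7↦1, 8↦4, 9↦0, 10↦0]  zeros at y ∈ {9, 10}
  x = 4: [0↦1, 1↦0, 2↦3, 3↦10, 4↦10, 5↦3, 6↦0, 7↦1, 8↦6, 9↦4, 10↦6]  zeros at y ∈ {1, 6}
  x = 5: [0↦9, 1↦10, 2↦4, 3↦2, 4↦4, 5↦10, 6↦9, 7↦1, 8↦8, 9↦8, 10↦1]  zeros at y ∈ ∅
  x = 6: [0↦5, 1↦8, 2↦4, 3↦4, 4↦8, 5↦5, 6↦6, 7↦0, 8↦9, 9↦0, 10↦6]  zeros at y ∈ {7, 9}
  x = 7: [0↦10, 1↦4, 2↦2, 3↦4, 4↦10, 5↦9, 6↦1, 7↦8, 8↦8, 9↦1, 10↦9]  zeros at y ∈ ∅
  x = 8: [0↦1, 1↦8, 2↦8, 3↦1, 4↦9, 5↦10, 6↦4, 7↦2, 8↦4, 9↦10, 10↦9]  zeros at y ∈ ∅
  x = 9: [0↦10, 1↦8, 2↦10, 3↦5, 4↦4, 5↦7, 6↦3, 7↦3, 8↦7, 9↦4, 10↦5]  zeros at y ∈ ∅
  x = 10: [0↦3, 1↦3, 2↦7, 3↦4, 4↦5, 5↦10, 6↦8, 7↦10, 8↦5, 9↦4, 10↦7]  zeros at y ∈ ∅
Collecting zeros: affine points = {(0, 4), (0, 7), (3, 9), (3, 10), (4, 1), (4, 6), (6, 7), (6, 9)}.
Total count |C(F_11)_aff| = 8.


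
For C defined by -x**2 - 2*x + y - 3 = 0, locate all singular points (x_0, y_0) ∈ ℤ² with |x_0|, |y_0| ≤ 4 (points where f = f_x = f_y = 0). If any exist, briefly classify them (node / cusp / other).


No singular points in the scanned grid; C is smooth there.

Compute partial derivatives:
  f_x = -2*x - 2.
  f_y = 1.
f_y = 1 is a nonzero constant, so f_y never vanishes: no point (x, y) can satisfy f = f_x = f_y = 0. In particular no (x, y) ∈ {−4, ..., 4}² is singular; the curve is smooth.


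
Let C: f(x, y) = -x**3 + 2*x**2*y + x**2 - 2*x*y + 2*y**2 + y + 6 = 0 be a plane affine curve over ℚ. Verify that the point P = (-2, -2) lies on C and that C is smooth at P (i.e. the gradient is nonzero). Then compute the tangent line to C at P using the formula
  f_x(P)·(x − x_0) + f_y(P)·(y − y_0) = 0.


Tangent line at P: 4*x + 5*y + 18 = 0.

Step 1: f(-2, -2) = 0, so P lies on C.
Step 2: partial derivatives
  f_x(x, y) = -3*x**2 + 4*x*y + 2*x - 2*y, f_y(x, y) = 2*x**2 - 2*x + 4*y + 1.
  f_x(P) = 4, f_y(P) = 5 (gradient nonzero, so P is smooth).
Step 3: tangent line at P: 4·(x − -2) + 5·(y − -2) = 0.
Expanding: 4*x + 5*y + 18 = 0.


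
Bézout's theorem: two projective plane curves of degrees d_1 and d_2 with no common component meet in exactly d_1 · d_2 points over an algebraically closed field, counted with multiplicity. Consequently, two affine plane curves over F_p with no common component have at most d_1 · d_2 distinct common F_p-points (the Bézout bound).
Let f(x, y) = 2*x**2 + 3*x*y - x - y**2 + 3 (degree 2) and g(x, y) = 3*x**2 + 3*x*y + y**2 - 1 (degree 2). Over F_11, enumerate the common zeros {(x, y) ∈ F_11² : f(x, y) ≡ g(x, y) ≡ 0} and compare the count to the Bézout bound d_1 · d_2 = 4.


Common zeros: {(1, 10), (4, 5)}; count = 2; Bézout bound = 4.

deg(f) = 2, deg(g) = 2, so Bézout bound = 4.
Scan x ∈ F_11. For each x, list the y ∈ F_11 with f(x, y) ≡ 0 and those with g(x, y) ≡ 0 (mod 11); the common zeros in that column are the intersection.
  x = 0: f ≡ 0 at y ∈ {5, 6}; g ≡ 0 at y ∈ {1, 10}; common: ∅.
  x = 1: f ≡ 0 at y ∈ {4, 10}; g ≡ 0 at y ∈ {9, 10}; common: {10}.
  x = 2: f ≡ 0 at y ∈ ∅; g ≡ 0 at y ∈ {0, 5}; common: ∅.
  x = 3: f ≡ 0 at y ∈ ∅; g ≡ 0 at y ∈ ∅; common: ∅.
  x = 4: f ≡ 0 at y ∈ {5, 7}; g ≡ 0 at y ∈ {5}; common: {5}.
  x = 5: f ≡ 0 at y ∈ ∅; g ≡ 0 at y ∈ ∅; common: ∅.
  x = 6: f ≡ 0 at y ∈ ∅; g ≡ 0 at y ∈ ∅; common: ∅.
  x = 7: f ≡ 0 at y ∈ {2, 8}; g ≡ 0 at y ∈ {6}; common: ∅.
  x = 8: f ≡ 0 at y ∈ {6, 7}; g ≡ 0 at y ∈ ∅; common: ∅.
  x = 9: f ≡ 0 at y ∈ {8}; g ≡ 0 at y ∈ {0, 6}; common: ∅.
  x = 10: f ≡ 0 at y ∈ {4}; g ≡ 0 at y ∈ {1, 2}; common: ∅.
Collecting: common zeros = {(1, 10), (4, 5)}, so the count is 2.
Comparison with the Bézout bound: 2 ≤ 4 = deg(f)·deg(g), as expected for curves with no common component (the affine F_11-count falls short of the bound because intersections may lie at infinity, over extension fields, or carry multiplicity).


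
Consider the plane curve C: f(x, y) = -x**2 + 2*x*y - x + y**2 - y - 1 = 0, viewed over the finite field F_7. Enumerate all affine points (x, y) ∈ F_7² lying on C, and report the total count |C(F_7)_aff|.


Affine F_7-points: {(2, 0), (2, 4), (3, 1), (4, 0), (5, 1), (5, 4)}; count = 6.

For each of the 49 pairs (x, y) ∈ F_7², evaluate f(x, y) mod 7. Record the zeros.
  x = 0: [0↦6, 1↦6, 2↦1, 3↦5, 4↦4, 5↦5, 6↦1]  zeros at y ∈ ∅
  x = 1: [0↦4, 1↦6, 2↦3, 3↦2, 4↦3, 5↦6, 6↦4]  zeros at y ∈ ∅
  x = 2: [0↦0, 1↦4, 2↦3, 3↦4, 4↦0, 5↦5, 6↦5]  zeros at y ∈ {0, 4}
  x = 3: [0↦1, 1↦0, 2↦1, 3↦4, 4↦2, 5↦2, 6↦4]  zeros at y ∈ {1}
  x = 4: [0↦0, 1↦1, 2↦4, 3↦2, 4↦2, 5↦4, 6↦1]  zeros at y ∈ {0}
  x = 5: [0↦4, 1↦0, 2↦5, 3↦5, 4↦0, 5↦4, 6↦3]  zeros at y ∈ {1, 4}
  x = 6: [0↦6, 1↦4, 2↦4, 3↦6, 4↦3, 5↦2, 6↦3]  zeros at y ∈ ∅
Collecting zeros: affine points = {(2, 0), (2, 4), (3, 1), (4, 0), (5, 1), (5, 4)}.
Total count |C(F_7)_aff| = 6.


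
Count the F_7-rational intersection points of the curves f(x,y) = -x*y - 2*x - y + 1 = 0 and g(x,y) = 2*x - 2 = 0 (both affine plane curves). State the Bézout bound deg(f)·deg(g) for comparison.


Common zeros: {(1, 3)}; count = 1; Bézout bound = 2.

deg(f) = 2, deg(g) = 1, so Bézout bound = 2.
Scan x ∈ F_7. For each x, list the y ∈ F_7 with f(x, y) ≡ 0 and those with g(x, y) ≡ 0 (mod 7); the common zeros in that column are the intersection.
  x = 0: f ≡ 0 at y ∈ {1}; g ≡ 0 at y ∈ ∅; common: ∅.
  x = 1: f ≡ 0 at y ∈ {3}; g ≡ 0 at y ∈ {0, 1, 2, 3, 4, 5, 6}; common: {3}.
  x = 2: f ≡ 0 at y ∈ {6}; g ≡ 0 at y ∈ ∅; common: ∅.
  x = 3: f ≡ 0 at y ∈ {4}; g ≡ 0 at y ∈ ∅; common: ∅.
  x = 4: f ≡ 0 at y ∈ {0}; g ≡ 0 at y ∈ ∅; common: ∅.
  x = 5: f ≡ 0 at y ∈ {2}; g ≡ 0 at y ∈ ∅; common: ∅.
  x = 6: f ≡ 0 at y ∈ ∅; g ≡ 0 at y ∈ ∅; common: ∅.
Collecting: common zeros = {(1, 3)}, so the count is 1.
Comparison with the Bézout bound: 1 ≤ 2 = deg(f)·deg(g), as expected for curves with no common component (the affine F_7-count falls short of the bound because intersections may lie at infinity, over extension fields, or carry multiplicity).


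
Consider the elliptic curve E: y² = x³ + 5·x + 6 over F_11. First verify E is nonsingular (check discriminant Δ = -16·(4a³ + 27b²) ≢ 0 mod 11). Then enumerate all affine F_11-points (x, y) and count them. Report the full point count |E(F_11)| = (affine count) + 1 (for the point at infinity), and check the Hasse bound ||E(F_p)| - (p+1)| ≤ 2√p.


Affine points = {(1, 1), (1, 10), (3, 2), (3, 9), (10, 0)}; affine count = 5; |E(F_11)| = 6.

Discriminant check: Δ ∝ 4a³ + 27b² = 4·5³ + 27·6² = 4·125 + 27·36 ≡ 9 (mod 11). Nonzero ⇒ E is nonsingular.
For each x ∈ F_11, compute rhs = x³ + 5·x + 6 mod 11, then count y ∈ F_11 with y² ≡ rhs.
  x = 0: rhs = 6, matching y values: none (0 points).
  x = 1: rhs = 1, matching y values: 1, 10 (2 points).
  x = 2: rhs = 2, matching y values: none (0 points).
  x = 3: rhs = 4, matching y values: 2, 9 (2 points).
  x = 4: rhs = 2, matching y values: none (0 points).
  x = 5: rhs = 2, matching y values: none (0 points).
  x = 6: rhs = 10, matching y values: none (0 points).
  x = 7: rhs = 10, matching y values: none (0 points).
  x = 8: rhs = 8, matching y values: none (0 points).
  x = 9: rhs = 10, matching y values: none (0 points).
  x = 10: rhs = 0, matching y values: 0 (1 points).
Total affine count: 5.
Full point count |E(F_11)| = 5 + 1 = 6.
Hasse bound: |6 − (11+1)| = |-6| = 6 ≤ 2√11 ≈ 6.6332 ✓.


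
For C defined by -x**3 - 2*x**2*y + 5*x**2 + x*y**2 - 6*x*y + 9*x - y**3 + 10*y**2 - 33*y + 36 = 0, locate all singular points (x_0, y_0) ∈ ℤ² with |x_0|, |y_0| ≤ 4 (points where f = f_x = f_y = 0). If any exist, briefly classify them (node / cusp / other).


Singular points: {(0, 3)}; classification: node.

Compute partial derivatives:
  f_x = -3*x**2 - 4*x*y + 10*x + y**2 - 6*y + 9.
  f_y = -2*x**2 + 2*x*y - 6*x - 3*y**2 + 20*y - 33.
Scan x_0 ∈ {−4, ..., 4}. For each x_0, f_y(x_0, y) is a polynomial in y; find its integer roots y ∈ {−4, ..., 4}, then test f_x and f at those candidates.
  x = -4: f_y(-4, y) = -3*y**2 + 12*y - 41; no integer root y with |y| ≤ 4.
  x = -3: f_y(-3, y) = -3*y**2 + 14*y - 33; no integer root y with |y| ≤ 4.
  x = -2: f_y(-2, y) = -3*y**2 + 16*y - 29; no integer root y with |y| ≤ 4.
  x = -1: f_y(-1, y) = -3*y**2 + 18*y - 29; no integer root y with |y| ≤ 4.
  x = 0: f_y(0, y) = -3*y**2 + 20*y - 33; vanishes at y ∈ {3}. (0, 3): f_x = 0, f = 0 — SINGULAR.
  x = 1: f_y(1, y) = -3*y**2 + 22*y - 41; no integer root y with |y| ≤ 4.
  x = 2: f_y(2, y) = -3*y**2 + 24*y - 53; no integer root y with |y| ≤ 4.
  x = 3: f_y(3, y) = -3*y**2 + 26*y - 69; no integer root y with |y| ≤ 4.
  x = 4: f_y(4, y) = -3*y**2 + 28*y - 89; no integer root y with |y| ≤ 4.
Only singular point on the grid: (0, 3).
Classify: substitute x = 0 + u, y = 3 + v and expand: f = -u**3 - 2*u**2*v - u**2 + u*v**2 - v**3 + v**2.
No constant or linear terms (consistent with a singular point). Quadratic part: -u**2 + v**2. Cubic part: -u**3 - 2*u**2*v + u*v**2 - v**3.
The quadratic part v**2 - u**2 = (v − u)(v + u) splits into two distinct linear factors, so there are two distinct tangent lines y − 3 = ±(x − 0) — this is a node (ordinary double point).
Classification: node.


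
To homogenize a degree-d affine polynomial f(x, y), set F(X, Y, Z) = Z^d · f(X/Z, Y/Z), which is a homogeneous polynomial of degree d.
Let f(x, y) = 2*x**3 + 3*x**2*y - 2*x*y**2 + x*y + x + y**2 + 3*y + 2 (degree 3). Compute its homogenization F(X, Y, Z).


F(X, Y, Z) = 2*X**3 + 3*X**2*Y - 2*X*Y**2 + X*Y*Z + X*Z**2 + Y**2*Z + 3*Y*Z**2 + 2*Z**3

deg(f) = 3.
Substitute x = X/Z, y = Y/Z into f, then multiply by Z^3.
  monomial 2·x^3·y^0 ↦ 2·X^3·Y^0·Z^0.
  monomial 3·x^2·y^1 ↦ 3·X^2·Y^1·Z^0.
  monomial -2·x^1·y^2 ↦ -2·X^1·Y^2·Z^0.
  monomial 1·x^1·y^1 ↦ 1·X^1·Y^1·Z^1.
  monomial 1·x^1·y^0 ↦ 1·X^1·Y^0·Z^2.
  monomial 1·x^0·y^2 ↦ 1·X^0·Y^2·Z^1.
  monomial 3·x^0·y^1 ↦ 3·X^0·Y^1·Z^2.
  monomial 2·x^0·y^0 ↦ 2·X^0·Y^0·Z^3.
Collecting: F(X, Y, Z) = 2*X**3 + 3*X**2*Y - 2*X*Y**2 + X*Y*Z + X*Z**2 + Y**2*Z + 3*Y*Z**2 + 2*Z**3.


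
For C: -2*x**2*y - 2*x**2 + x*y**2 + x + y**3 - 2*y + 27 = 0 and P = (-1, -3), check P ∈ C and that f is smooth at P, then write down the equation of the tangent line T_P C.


Tangent line at P: 2*x + 29*y + 89 = 0.

Step 1: f(-1, -3) = 0, so P lies on C.
Step 2: partial derivatives
  f_x(x, y) = -4*x*y - 4*x + y**2 + 1, f_y(x, y) = -2*x**2 + 2*x*y + 3*y**2 - 2.
  f_x(P) = 2, f_y(P) = 29 (gradient nonzero, so P is smooth).
Step 3: tangent line at P: 2·(x − -1) + 29·(y − -3) = 0.
Expanding: 2*x + 29*y + 89 = 0.


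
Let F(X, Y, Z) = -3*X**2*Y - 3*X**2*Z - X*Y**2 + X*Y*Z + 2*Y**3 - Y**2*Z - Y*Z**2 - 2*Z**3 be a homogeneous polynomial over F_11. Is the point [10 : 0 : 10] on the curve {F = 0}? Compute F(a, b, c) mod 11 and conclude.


F(10,0,10) ≡ 5 (mod 11); P is NOT on the curve.

Evaluate F(10, 0, 10) term-by-term (mod 11).
  -3*X**2*Y ↦ -3·100·0·1 = 0
  -3*X**2*Z ↦ -3·100·1·10 = -3000
  -X*Y**2 ↦ -1·10·0·1 = 0
  X*Y*Z ↦ 1·10·0·10 = 0
  2*Y**3 ↦ 2·1·0·1 = 0
  -Y**2*Z ↦ -1·1·0·10 = 0
  -Y*Z**2 ↦ -1·1·0·100 = 0
  -2*Z**3 ↦ -2·1·1·1000 = -2000
Sum: F(10, 0, 10) = (0) + (-3000) + (0) + (0) + (0) + (0) + (0) + (-2000) = -5000.
Reducing mod 11: -5000 ≡ 5 (mod 11).
Since F(a, b, c) ≡ 5 ≠ 0 (mod 11), P does NOT lie on the curve.


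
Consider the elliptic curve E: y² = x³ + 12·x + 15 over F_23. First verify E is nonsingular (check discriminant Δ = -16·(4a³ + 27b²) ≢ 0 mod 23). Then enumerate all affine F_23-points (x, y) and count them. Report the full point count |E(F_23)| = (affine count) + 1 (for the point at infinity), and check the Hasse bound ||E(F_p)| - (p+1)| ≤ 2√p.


Affine points = {(2, 1), (2, 22), (3, 3), (3, 20), (4, 9), (4, 14), (5, 4), (5, 19), (6, 2), (6, 21), (8, 5), (8, 18), (9, 1), (9, 22), (10, 10), (10, 13), (11, 11), (11, 12), (12, 1), (12, 22), (14, 11), (14, 12), (16, 5), (16, 18), (17, 7), (17, 16), (19, 8), (19, 15), (21, 11), (21, 12), (22, 5), (22, 18)}; affine count = 32; |E(F_23)| = 33.

Discriminant check: Δ ∝ 4a³ + 27b² = 4·12³ + 27·15² = 4·1728 + 27·225 ≡ 15 (mod 23). Nonzero ⇒ E is nonsingular.
For each x ∈ F_23, compute rhs = x³ + 12·x + 15 mod 23, then count y ∈ F_23 with y² ≡ rhs.
  x = 0: rhs = 15, matching y values: none (0 points).
  x = 1: rhs = 5, matching y values: none (0 points).
  x = 2: rhs = 1, matching y values: 1, 22 (2 points).
  x = 3: rhs = 9, matching y values: 3, 20 (2 points).
  x = 4: rhs = 12, matching y values: 9, 14 (2 points).
  x = 5: rhs = 16, matching y values: 4, 19 (2 points).
  x = 6: rhs = 4, matching y values: 2, 21 (2 points).
  x = 7: rhs = 5, matching y values: none (0 points).
  x = 8: rhs = 2, matching y values: 5, 18 (2 points).
  x = 9: rhs = 1, matching y values: 1, 22 (2 points).
  x = 10: rhs = 8, matching y values: 10, 13 (2 points).
  x = 11: rhs = 6, matching y values: 11, 12 (2 points).
  x = 12: rhs = 1, matching y values: 1, 22 (2 points).
  x = 13: rhs = 22, matching y values: none (0 points).
  x = 14: rhs = 6, matching y values: 11, 12 (2 points).
  x = 15: rhs = 5, matching y values: none (0 points).
  x = 16: rhs = 2, matching y values: 5, 18 (2 points).
  x = 17: rhs = 3, matching y values: 7, 16 (2 points).
  x = 18: rhs = 14, matching y values: none (0 points).
  x = 19: rhs = 18, matching y values: 8, 15 (2 points).
  x = 20: rhs = 21, matching y values: none (0 points).
  x = 21: rhs = 6, matching y values: 11, 12 (2 points).
  x = 22: rhs = 2, matching y values: 5, 18 (2 points).
Total affine count: 32.
Full point count |E(F_23)| = 32 + 1 = 33.
Hasse bound: |33 − (23+1)| = |9| = 9 ≤ 2√23 ≈ 9.5917 ✓.


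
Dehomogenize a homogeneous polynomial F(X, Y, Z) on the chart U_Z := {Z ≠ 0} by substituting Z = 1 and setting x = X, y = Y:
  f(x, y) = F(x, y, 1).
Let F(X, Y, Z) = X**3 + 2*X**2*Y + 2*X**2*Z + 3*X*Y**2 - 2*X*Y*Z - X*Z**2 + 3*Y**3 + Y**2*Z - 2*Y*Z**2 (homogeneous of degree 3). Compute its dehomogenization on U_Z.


f(x, y) = x**3 + 2*x**2*y + 2*x**2 + 3*x*y**2 - 2*x*y - x + 3*y**3 + y**2 - 2*y

On U_Z we set Z = 1. Each monomial c·X^i·Y^j·Z^k in F becomes c·x^i·y^j·1^k = c·x^i·y^j.
Substituting Z = 1: F(X, Y, 1) = x**3 + 2*x**2*y + 2*x**2 + 3*x*y**2 - 2*x*y - x + 3*y**3 + y**2 - 2*y.
Note: deg(f) ≤ deg(F) = 3; strict inequality happens when F is divisible by Z (lost terms).


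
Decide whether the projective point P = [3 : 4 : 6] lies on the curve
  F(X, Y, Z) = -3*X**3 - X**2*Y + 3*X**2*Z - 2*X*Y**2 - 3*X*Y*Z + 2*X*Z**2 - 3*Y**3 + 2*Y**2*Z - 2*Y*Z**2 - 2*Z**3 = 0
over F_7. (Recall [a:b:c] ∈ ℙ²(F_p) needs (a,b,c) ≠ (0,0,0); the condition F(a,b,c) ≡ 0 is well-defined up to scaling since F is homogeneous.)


F(3,4,6) ≡ 6 (mod 7); P is NOT on the curve.

Evaluate F(3, 4, 6) term-by-term (mod 7).
  -3*X**3 ↦ -3·27·1·1 = -81
  -X**2*Y ↦ -1·9·4·1 = -36
  3*X**2*Z ↦ 3·9·1·6 = 162
  -2*X*Y**2 ↦ -2·3·16·1 = -96
  -3*X*Y*Z ↦ -3·3·4·6 = -216
  2*X*Z**2 ↦ 2·3·1·36 = 216
  -3*Y**3 ↦ -3·1·64·1 = -192
  2*Y**2*Z ↦ 2·1·16·6 = 192
  -2*Y*Z**2 ↦ -2·1·4·36 = -288
  -2*Z**3 ↦ -2·1·1·216 = -432
Sum: F(3, 4, 6) = (-81) + (-36) + (162) + (-96) + (-216) + (216) + (-192) + (192) + (-288) + (-432) = -771.
Reducing mod 7: -771 ≡ 6 (mod 7).
Since F(a, b, c) ≡ 6 ≠ 0 (mod 7), P does NOT lie on the curve.


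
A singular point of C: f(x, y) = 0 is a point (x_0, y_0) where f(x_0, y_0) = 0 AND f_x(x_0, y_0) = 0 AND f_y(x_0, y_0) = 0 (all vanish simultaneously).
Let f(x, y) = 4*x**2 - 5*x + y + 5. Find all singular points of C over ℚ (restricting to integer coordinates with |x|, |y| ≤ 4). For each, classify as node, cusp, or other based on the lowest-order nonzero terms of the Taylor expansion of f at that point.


No singular points in the scanned grid; C is smooth there.

Compute partial derivatives:
  f_x = 8*x - 5.
  f_y = 1.
f_y = 1 is a nonzero constant, so f_y never vanishes: no point (x, y) can satisfy f = f_x = f_y = 0. In particular no (x, y) ∈ {−4, ..., 4}² is singular; the curve is smooth.


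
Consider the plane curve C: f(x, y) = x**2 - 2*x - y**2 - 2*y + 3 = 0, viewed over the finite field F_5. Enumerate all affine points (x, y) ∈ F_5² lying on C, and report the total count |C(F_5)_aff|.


Affine F_5-points: {(0, 1), (0, 2), (2, 1), (2, 2)}; count = 4.

For each of the 25 pairs (x, y) ∈ F_5², evaluate f(x, y) mod 5. Record the zeros.
  x = 0: [0↦3, 1↦0, 2↦0, 3↦3, 4↦4]  zeros at y ∈ {1, 2}
  x = 1: [0↦2, 1↦4, 2↦4, 3↦2, 4↦3]  zeros at y ∈ ∅
  x = 2: [0↦3, 1↦0, 2↦0, 3↦3, 4↦4]  zeros at y ∈ {1, 2}
  x = 3: [0↦1, 1↦3, 2↦3, 3↦1, 4↦2]  zeros at y ∈ ∅
  x = 4: [0↦1, 1↦3, 2↦3, 3↦1, 4↦2]  zeros at y ∈ ∅
Collecting zeros: affine points = {(0, 1), (0, 2), (2, 1), (2, 2)}.
Total count |C(F_5)_aff| = 4.


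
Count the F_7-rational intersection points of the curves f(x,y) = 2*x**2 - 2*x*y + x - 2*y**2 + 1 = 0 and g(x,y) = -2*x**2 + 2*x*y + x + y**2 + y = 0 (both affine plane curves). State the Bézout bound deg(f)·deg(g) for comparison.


Common zeros: {(3, 1)}; count = 1; Bézout bound = 4.

deg(f) = 2, deg(g) = 2, so Bézout bound = 4.
Scan x ∈ F_7. For each x, list the y ∈ F_7 with f(x, y) ≡ 0 and those with g(x, y) ≡ 0 (mod 7); the common zeros in that column are the intersection.
  x = 0: f ≡ 0 at y ∈ {2, 5}; g ≡ 0 at y ∈ {0, 6}; common: ∅.
  x = 1: f ≡ 0 at y ∈ {1, 5}; g ≡ 0 at y ∈ ∅; common: ∅.
  x = 2: f ≡ 0 at y ∈ ∅; g ≡ 0 at y ∈ {1}; common: ∅.
  x = 3: f ≡ 0 at y ∈ {1, 3}; g ≡ 0 at y ∈ {1, 6}; common: {1}.
  x = 4: f ≡ 0 at y ∈ ∅; g ≡ 0 at y ∈ {0, 5}; common: ∅.
  x = 5: f ≡ 0 at y ∈ {0, 2}; g ≡ 0 at y ∈ {5}; common: ∅.
  x = 6: f ≡ 0 at y ∈ ∅; g ≡ 0 at y ∈ ∅; common: ∅.
Collecting: common zeros = {(3, 1)}, so the count is 1.
Comparison with the Bézout bound: 1 ≤ 4 = deg(f)·deg(g), as expected for curves with no common component (the affine F_7-count falls short of the bound because intersections may lie at infinity, over extension fields, or carry multiplicity).


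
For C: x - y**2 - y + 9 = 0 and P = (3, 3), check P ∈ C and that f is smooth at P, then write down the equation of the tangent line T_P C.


Tangent line at P: x - 7*y + 18 = 0.

Step 1: f(3, 3) = 0, so P lies on C.
Step 2: partial derivatives
  f_x(x, y) = 1, f_y(x, y) = -2*y - 1.
  f_x(P) = 1, f_y(P) = -7 (gradient nonzero, so P is smooth).
Step 3: tangent line at P: 1·(x − 3) + -7·(y − 3) = 0.
Expanding: x - 7*y + 18 = 0.


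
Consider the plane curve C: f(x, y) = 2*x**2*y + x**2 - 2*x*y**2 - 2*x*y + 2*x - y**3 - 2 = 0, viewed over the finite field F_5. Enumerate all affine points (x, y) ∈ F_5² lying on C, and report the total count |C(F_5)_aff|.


Affine F_5-points: {(0, 2), (1, 2), (1, 4), (2, 1), (2, 2), (2, 3), (3, 2), (4, 2), (4, 3)}; count = 9.

For each of the 25 pairs (x, y) ∈ F_5², evaluate f(x, y) mod 5. Record the zeros.
  x = 0: [0↦3, 1↦2, 2↦0, 3↦1, 4↦4]  zeros at y ∈ {2}
  x = 1: [0↦1, 1↦3, 2↦0, 3↦1, 4↦0]  zeros at y ∈ {2, 4}
  x = 2: [0↦1, 1↦0, 2↦0, 3↦0, 4↦4]  zeros at y ∈ {1, 2, 3}
  x = 3: [0↦3, 1↦3, 2↦0, 3↦3, 4↦1]  zeros at y ∈ {2}
  x = 4: [0↦2, 1↦2, 2↦0, 3↦0, 4↦1]  zeros at y ∈ {2, 3}
Collecting zeros: affine points = {(0, 2), (1, 2), (1, 4), (2, 1), (2, 2), (2, 3), (3, 2), (4, 2), (4, 3)}.
Total count |C(F_5)_aff| = 9.


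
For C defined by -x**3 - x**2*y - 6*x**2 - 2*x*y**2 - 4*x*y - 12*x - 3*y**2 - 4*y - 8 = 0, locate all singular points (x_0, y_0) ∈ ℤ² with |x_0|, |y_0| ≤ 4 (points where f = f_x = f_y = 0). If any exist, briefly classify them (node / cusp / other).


Singular points: {(-2, 0)}; classification: cusp.

Compute partial derivatives:
  f_x = -3*x**2 - 2*x*y - 12*x - 2*y**2 - 4*y - 12.
  f_y = -x**2 - 4*x*y - 4*x - 6*y - 4.
Scan x_0 ∈ {−4, ..., 4}. For each x_0, f_y(x_0, y) is a polynomial in y; find its integer roots y ∈ {−4, ..., 4}, then test f_x and f at those candidates.
  x = -4: f_y(-4, y) = 10*y - 4; no integer root y with |y| ≤ 4.
  x = -3: f_y(-3, y) = 6*y - 1; no integer root y with |y| ≤ 4.
  x = -2: f_y(-2, y) = 2*y; vanishes at y ∈ {0}. (-2, 0): f_x = 0, f = 0 — SINGULAR.
  x = -1: f_y(-1, y) = -2*y - 1; no integer root y with |y| ≤ 4.
  x = 0: f_y(0, y) = -6*y - 4; no integer root y with |y| ≤ 4.
  x = 1: f_y(1, y) = -10*y - 9; no integer root y with |y| ≤ 4.
  x = 2: f_y(2, y) = -14*y - 16; no integer root y with |y| ≤ 4.
  x = 3: f_y(3, y) = -18*y - 25; no integer root y with |y| ≤ 4.
  x = 4: f_y(4, y) = -22*y - 36; no integer root y with |y| ≤ 4.
Only singular point on the grid: (-2, 0).
Classify: substitute x = -2 + u, y = 0 + v and expand: f = -u**3 - u**2*v - 2*u*v**2 + v**2.
No constant or linear terms (consistent with a singular point). Quadratic part: v**2. Cubic part: -u**3 - u**2*v - 2*u*v**2.
The quadratic part v**2 is a perfect square, so there is a single (double) tangent line v = 0, i.e. y = 0. Restricting the cubic part to that line (v = 0) leaves -u**3 ≠ 0, so f is not divisible by v and the branch is v² ≈ u**3 to lowest order — this is a cusp.
Classification: cusp.


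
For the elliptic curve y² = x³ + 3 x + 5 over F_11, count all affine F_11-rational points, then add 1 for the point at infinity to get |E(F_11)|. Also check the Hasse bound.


Affine points = {(0, 4), (0, 7), (1, 3), (1, 8), (4, 2), (4, 9), (10, 1), (10, 10)}; affine count = 8; |E(F_11)| = 9.

Discriminant check: Δ ∝ 4a³ + 27b² = 4·3³ + 27·5² = 4·27 + 27·25 ≡ 2 (mod 11). Nonzero ⇒ E is nonsingular.
For each x ∈ F_11, compute rhs = x³ + 3·x + 5 mod 11, then count y ∈ F_11 with y² ≡ rhs.
  x = 0: rhs = 5, matching y values: 4, 7 (2 points).
  x = 1: rhs = 9, matching y values: 3, 8 (2 points).
  x = 2: rhs = 8, matching y values: none (0 points).
  x = 3: rhs = 8, matching y values: none (0 points).
  x = 4: rhs = 4, matching y values: 2, 9 (2 points).
  x = 5: rhs = 2, matching y values: none (0 points).
  x = 6: rhs = 8, matching y values: none (0 points).
  x = 7: rhs = 6, matching y values: none (0 points).
  x = 8: rhs = 2, matching y values: none (0 points).
  x = 9: rhs = 2, matching y values: none (0 points).
  x = 10: rhs = 1, matching y values: 1, 10 (2 points).
Total affine count: 8.
Full point count |E(F_11)| = 8 + 1 = 9.
Hasse bound: |9 − (11+1)| = |-3| = 3 ≤ 2√11 ≈ 6.6332 ✓.


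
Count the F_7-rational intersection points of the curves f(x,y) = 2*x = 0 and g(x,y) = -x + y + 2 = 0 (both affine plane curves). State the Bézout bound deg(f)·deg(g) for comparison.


Common zeros: {(0, 5)}; count = 1; Bézout bound = 1.

deg(f) = 1, deg(g) = 1, so Bézout bound = 1.
Scan x ∈ F_7. For each x, list the y ∈ F_7 with f(x, y) ≡ 0 and those with g(x, y) ≡ 0 (mod 7); the common zeros in that column are the intersection.
  x = 0: f ≡ 0 at y ∈ {0, 1, 2, 3, 4, 5, 6}; g ≡ 0 at y ∈ {5}; common: {5}.
  x = 1: f ≡ 0 at y ∈ ∅; g ≡ 0 at y ∈ {6}; common: ∅.
  x = 2: f ≡ 0 at y ∈ ∅; g ≡ 0 at y ∈ {0}; common: ∅.
  x = 3: f ≡ 0 at y ∈ ∅; g ≡ 0 at y ∈ {1}; common: ∅.
  x = 4: f ≡ 0 at y ∈ ∅; g ≡ 0 at y ∈ {2}; common: ∅.
  x = 5: f ≡ 0 at y ∈ ∅; g ≡ 0 at y ∈ {3}; common: ∅.
  x = 6: f ≡ 0 at y ∈ ∅; g ≡ 0 at y ∈ {4}; common: ∅.
Collecting: common zeros = {(0, 5)}, so the count is 1.
Comparison with the Bézout bound: 1 ≤ 1 = deg(f)·deg(g), as expected for curves with no common component (the bound is attained).


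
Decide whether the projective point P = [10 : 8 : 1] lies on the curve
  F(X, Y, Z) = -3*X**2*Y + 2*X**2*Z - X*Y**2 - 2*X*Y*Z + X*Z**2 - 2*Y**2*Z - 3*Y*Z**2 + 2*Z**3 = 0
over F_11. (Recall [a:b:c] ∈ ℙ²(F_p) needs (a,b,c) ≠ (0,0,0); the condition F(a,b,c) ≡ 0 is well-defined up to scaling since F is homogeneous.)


F(10,8,1) ≡ 6 (mod 11); P is NOT on the curve.

Evaluate F(10, 8, 1) term-by-term (mod 11).
  -3*X**2*Y ↦ -3·100·8·1 = -2400
  2*X**2*Z ↦ 2·100·1·1 = 200
  -X*Y**2 ↦ -1·10·64·1 = -640
  -2*X*Y*Z ↦ -2·10·8·1 = -160
  X*Z**2 ↦ 1·10·1·1 = 10
  -2*Y**2*Z ↦ -2·1·64·1 = -128
  -3*Y*Z**2 ↦ -3·1·8·1 = -24
  2*Z**3 ↦ 2·1·1·1 = 2
Sum: F(10, 8, 1) = (-2400) + (200) + (-640) + (-160) + (10) + (-128) + (-24) + (2) = -3140.
Reducing mod 11: -3140 ≡ 6 (mod 11).
Since F(a, b, c) ≡ 6 ≠ 0 (mod 11), P does NOT lie on the curve.


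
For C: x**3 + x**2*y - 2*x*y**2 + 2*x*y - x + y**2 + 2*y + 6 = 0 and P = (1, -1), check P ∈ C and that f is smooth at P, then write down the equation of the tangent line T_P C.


Tangent line at P: -4*x + 7*y + 11 = 0.

Step 1: f(1, -1) = 0, so P lies on C.
Step 2: partial derivatives
  f_x(x, y) = 3*x**2 + 2*x*y - 2*y**2 + 2*y - 1, f_y(x, y) = x**2 - 4*x*y + 2*x + 2*y + 2.
  f_x(P) = -4, f_y(P) = 7 (gradient nonzero, so P is smooth).
Step 3: tangent line at P: -4·(x − 1) + 7·(y − -1) = 0.
Expanding: -4*x + 7*y + 11 = 0.


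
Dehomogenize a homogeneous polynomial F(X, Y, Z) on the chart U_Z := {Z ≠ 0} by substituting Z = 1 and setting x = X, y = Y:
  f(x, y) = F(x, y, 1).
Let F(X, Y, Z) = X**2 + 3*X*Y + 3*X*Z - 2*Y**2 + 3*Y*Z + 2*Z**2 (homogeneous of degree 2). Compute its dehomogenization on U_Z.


f(x, y) = x**2 + 3*x*y + 3*x - 2*y**2 + 3*y + 2

On U_Z we set Z = 1. Each monomial c·X^i·Y^j·Z^k in F becomes c·x^i·y^j·1^k = c·x^i·y^j.
Substituting Z = 1: F(X, Y, 1) = x**2 + 3*x*y + 3*x - 2*y**2 + 3*y + 2.
Note: deg(f) ≤ deg(F) = 2; strict inequality happens when F is divisible by Z (lost terms).


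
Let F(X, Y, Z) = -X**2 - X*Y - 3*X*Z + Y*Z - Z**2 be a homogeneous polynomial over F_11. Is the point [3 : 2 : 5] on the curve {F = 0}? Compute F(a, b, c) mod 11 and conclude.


F(3,2,5) ≡ 2 (mod 11); P is NOT on the curve.

Evaluate F(3, 2, 5) term-by-term (mod 11).
  -X**2 ↦ -1·9·1·1 = -9
  -X*Y ↦ -1·3·2·1 = -6
  -3*X*Z ↦ -3·3·1·5 = -45
  Y*Z ↦ 1·1·2·5 = 10
  -Z**2 ↦ -1·1·1·25 = -25
Sum: F(3, 2, 5) = (-9) + (-6) + (-45) + (10) + (-25) = -75.
Reducing mod 11: -75 ≡ 2 (mod 11).
Since F(a, b, c) ≡ 2 ≠ 0 (mod 11), P does NOT lie on the curve.


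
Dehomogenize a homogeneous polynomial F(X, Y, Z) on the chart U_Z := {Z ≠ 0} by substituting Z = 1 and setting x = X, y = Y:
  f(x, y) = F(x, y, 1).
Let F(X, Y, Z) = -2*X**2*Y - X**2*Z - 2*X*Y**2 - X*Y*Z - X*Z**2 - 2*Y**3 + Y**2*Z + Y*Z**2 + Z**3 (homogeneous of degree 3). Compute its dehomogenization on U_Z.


f(x, y) = -2*x**2*y - x**2 - 2*x*y**2 - x*y - x - 2*y**3 + y**2 + y + 1

On U_Z we set Z = 1. Each monomial c·X^i·Y^j·Z^k in F becomes c·x^i·y^j·1^k = c·x^i·y^j.
Substituting Z = 1: F(X, Y, 1) = -2*x**2*y - x**2 - 2*x*y**2 - x*y - x - 2*y**3 + y**2 + y + 1.
Note: deg(f) ≤ deg(F) = 3; strict inequality happens when F is divisible by Z (lost terms).


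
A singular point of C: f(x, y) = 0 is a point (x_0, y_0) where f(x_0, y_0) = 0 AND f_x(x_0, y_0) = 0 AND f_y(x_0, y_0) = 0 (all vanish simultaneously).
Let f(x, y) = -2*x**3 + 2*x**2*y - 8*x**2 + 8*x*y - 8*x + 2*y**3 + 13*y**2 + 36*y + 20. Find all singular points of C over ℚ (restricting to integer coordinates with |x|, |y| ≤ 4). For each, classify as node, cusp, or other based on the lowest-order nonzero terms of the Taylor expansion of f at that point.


Singular points: {(-2, -2)}; classification: cusp.

Compute partial derivatives:
  f_x = -6*x**2 + 4*x*y - 16*x + 8*y - 8.
  f_y = 2*x**2 + 8*x + 6*y**2 + 26*y + 36.
Scan x_0 ∈ {−4, ..., 4}. For each x_0, f_y(x_0, y) is a polynomial in y; find its integer roots y ∈ {−4, ..., 4}, then test f_x and f at those candidates.
  x = -4: f_y(-4, y) = 6*y**2 + 26*y + 36; no integer root y with |y| ≤ 4.
  x = -3: f_y(-3, y) = 6*y**2 + 26*y + 30; no integer root y with |y| ≤ 4.
  x = -2: f_y(-2, y) = 6*y**2 + 26*y + 28; vanishes at y ∈ {-2}. (-2, -2): f_x = 0, f = 0 — SINGULAR.
  x = -1: f_y(-1, y) = 6*y**2 + 26*y + 30; no integer root y with |y| ≤ 4.
  x = 0: f_y(0, y) = 6*y**2 + 26*y + 36; no integer root y with |y| ≤ 4.
  x = 1: f_y(1, y) = 6*y**2 + 26*y + 46; no integer root y with |y| ≤ 4.
  x = 2: f_y(2, y) = 6*y**2 + 26*y + 60; no integer root y with |y| ≤ 4.
  x = 3: f_y(3, y) = 6*y**2 + 26*y + 78; no integer root y with |y| ≤ 4.
  x = 4: f_y(4, y) = 6*y**2 + 26*y + 100; no integer root y with |y| ≤ 4.
Only singular point on the grid: (-2, -2).
Classify: substitute x = -2 + u, y = -2 + v and expand: f = -2*u**3 + 2*u**2*v + 2*v**3 + v**2.
No constant or linear terms (consistent with a singular point). Quadratic part: v**2. Cubic part: -2*u**3 + 2*u**2*v + 2*v**3.
The quadratic part v**2 is a perfect square, so there is a single (double) tangent line v = 0, i.e. y = -2. Restricting the cubic part to that line (v = 0) leaves -2*u**3 ≠ 0, so f is not divisible by v and the branch is v² ≈ 2*u**3 to lowest order — this is a cusp.
Classification: cusp.


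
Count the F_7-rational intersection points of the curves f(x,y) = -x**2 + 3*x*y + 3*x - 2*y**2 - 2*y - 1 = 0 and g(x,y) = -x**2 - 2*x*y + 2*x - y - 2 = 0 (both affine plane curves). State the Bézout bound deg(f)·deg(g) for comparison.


Common zeros: {(4, 2), (5, 1)}; count = 2; Bézout bound = 4.

deg(f) = 2, deg(g) = 2, so Bézout bound = 4.
Scan x ∈ F_7. For each x, list the y ∈ F_7 with f(x, y) ≡ 0 and those with g(x, y) ≡ 0 (mod 7); the common zeros in that column are the intersection.
  x = 0: f ≡ 0 at y ∈ ∅; g ≡ 0 at y ∈ {5}; common: ∅.
  x = 1: f ≡ 0 at y ∈ {1, 3}; g ≡ 0 at y ∈ {2}; common: ∅.
  x = 2: f ≡ 0 at y ∈ ∅; g ≡ 0 at y ∈ {1}; common: ∅.
  x = 3: f ≡ 0 at y ∈ ∅; g ≡ 0 at y ∈ ∅; common: ∅.
  x = 4: f ≡ 0 at y ∈ {2, 3}; g ≡ 0 at y ∈ {2}; common: {2}.
  x = 5: f ≡ 0 at y ∈ {1, 2}; g ≡ 0 at y ∈ {1}; common: {1}.
  x = 6: f ≡ 0 at y ∈ ∅; g ≡ 0 at y ∈ {5}; common: ∅.
Collecting: common zeros = {(4, 2), (5, 1)}, so the count is 2.
Comparison with the Bézout bound: 2 ≤ 4 = deg(f)·deg(g), as expected for curves with no common component (the affine F_7-count falls short of the bound because intersections may lie at infinity, over extension fields, or carry multiplicity).
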